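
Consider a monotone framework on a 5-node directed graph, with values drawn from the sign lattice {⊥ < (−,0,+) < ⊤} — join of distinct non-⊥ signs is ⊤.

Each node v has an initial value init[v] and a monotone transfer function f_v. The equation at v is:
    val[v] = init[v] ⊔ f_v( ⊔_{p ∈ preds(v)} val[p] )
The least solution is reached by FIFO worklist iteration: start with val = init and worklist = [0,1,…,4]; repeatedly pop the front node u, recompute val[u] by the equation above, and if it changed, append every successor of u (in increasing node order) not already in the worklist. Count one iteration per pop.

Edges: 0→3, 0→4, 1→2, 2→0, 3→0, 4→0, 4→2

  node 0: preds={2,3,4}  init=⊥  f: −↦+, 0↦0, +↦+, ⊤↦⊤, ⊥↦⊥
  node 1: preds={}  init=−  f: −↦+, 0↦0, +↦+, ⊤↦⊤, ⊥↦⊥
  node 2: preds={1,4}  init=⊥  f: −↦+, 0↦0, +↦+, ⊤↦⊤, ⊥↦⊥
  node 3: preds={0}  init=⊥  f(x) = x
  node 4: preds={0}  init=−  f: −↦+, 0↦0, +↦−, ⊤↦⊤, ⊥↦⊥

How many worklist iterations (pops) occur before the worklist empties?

Worklist (11 pops):
  #1 pop 0: in=− → + (was ⊥); enqueue []
  #2 pop 1: in=⊥ → − (no change)
  #3 pop 2: in=− → + (was ⊥); enqueue [0]
  #4 pop 3: in=+ → + (was ⊥); enqueue []
  #5 pop 4: in=+ → − (no change)
  #6 pop 0: in=⊤ → ⊤ (was +); enqueue [3,4]
  #7 pop 3: in=⊤ → ⊤ (was +); enqueue [0]
  #8 pop 4: in=⊤ → ⊤ (was −); enqueue [2]
  #9 pop 0: in=⊤ → ⊤ (no change)
  #10 pop 2: in=⊤ → ⊤ (was +); enqueue [0]
  #11 pop 0: in=⊤ → ⊤ (no change)

Fixpoint:
  val[0] = ⊤
  val[1] = −
  val[2] = ⊤
  val[3] = ⊤
  val[4] = ⊤

11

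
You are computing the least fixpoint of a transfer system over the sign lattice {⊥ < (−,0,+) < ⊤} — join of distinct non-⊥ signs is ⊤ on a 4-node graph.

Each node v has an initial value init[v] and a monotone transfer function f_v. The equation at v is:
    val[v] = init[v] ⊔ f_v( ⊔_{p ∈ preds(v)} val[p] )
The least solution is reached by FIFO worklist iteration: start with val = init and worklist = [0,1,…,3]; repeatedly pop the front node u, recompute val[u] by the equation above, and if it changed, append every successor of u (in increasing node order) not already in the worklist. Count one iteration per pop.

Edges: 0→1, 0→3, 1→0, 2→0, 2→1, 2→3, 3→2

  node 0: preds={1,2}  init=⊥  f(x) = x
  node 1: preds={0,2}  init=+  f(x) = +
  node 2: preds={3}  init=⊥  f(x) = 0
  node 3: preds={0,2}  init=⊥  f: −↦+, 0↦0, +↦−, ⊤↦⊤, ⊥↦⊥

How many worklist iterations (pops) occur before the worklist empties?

8

Iteration log — 8 steps:
  step 1. node 0  ⊔preds=+  new=+  old=⊥  +wl: 
  step 2. node 1  ⊔preds=+  new=+  stable
  step 3. node 2  ⊔preds=⊥  new=0  old=⊥  +wl: 0,1
  step 4. node 3  ⊔preds=⊤  new=⊤  old=⊥  +wl: 2
  step 5. node 0  ⊔preds=⊤  new=⊤  old=+  +wl: 3
  step 6. node 1  ⊔preds=⊤  new=+  stable
  step 7. node 2  ⊔preds=⊤  new=0  stable
  step 8. node 3  ⊔preds=⊤  new=⊤  stable

Least fixpoint reached:
  node 0: ⊤
  node 1: +
  node 2: 0
  node 3: ⊤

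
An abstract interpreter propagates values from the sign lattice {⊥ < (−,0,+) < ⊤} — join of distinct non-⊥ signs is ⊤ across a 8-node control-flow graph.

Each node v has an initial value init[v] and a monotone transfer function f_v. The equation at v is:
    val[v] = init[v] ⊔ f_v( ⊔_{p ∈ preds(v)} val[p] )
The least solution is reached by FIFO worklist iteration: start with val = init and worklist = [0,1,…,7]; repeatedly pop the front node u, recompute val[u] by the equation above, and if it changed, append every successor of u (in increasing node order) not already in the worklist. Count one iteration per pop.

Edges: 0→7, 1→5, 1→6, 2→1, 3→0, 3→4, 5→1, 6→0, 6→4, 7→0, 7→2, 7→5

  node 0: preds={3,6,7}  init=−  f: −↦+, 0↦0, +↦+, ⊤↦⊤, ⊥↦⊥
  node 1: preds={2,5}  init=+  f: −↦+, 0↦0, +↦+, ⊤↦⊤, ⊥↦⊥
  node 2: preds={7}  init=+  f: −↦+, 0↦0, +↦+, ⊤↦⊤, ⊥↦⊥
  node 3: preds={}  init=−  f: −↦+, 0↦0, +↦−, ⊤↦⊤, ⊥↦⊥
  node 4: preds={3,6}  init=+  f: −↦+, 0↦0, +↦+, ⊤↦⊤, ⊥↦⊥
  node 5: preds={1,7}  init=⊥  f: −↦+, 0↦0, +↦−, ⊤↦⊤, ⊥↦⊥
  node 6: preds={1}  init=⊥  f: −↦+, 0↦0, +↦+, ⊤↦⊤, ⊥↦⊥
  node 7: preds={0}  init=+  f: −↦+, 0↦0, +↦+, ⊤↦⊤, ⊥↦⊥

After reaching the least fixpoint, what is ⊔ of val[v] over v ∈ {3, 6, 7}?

⊤

Iteration log — 17 steps:
  step 1. node 0  ⊔preds=⊤  new=⊤  old=−  +wl: 
  step 2. node 1  ⊔preds=+  new=+  stable
  step 3. node 2  ⊔preds=+  new=+  stable
  step 4. node 3  ⊔preds=⊥  new=−  stable
  step 5. node 4  ⊔preds=−  new=+  stable
  step 6. node 5  ⊔preds=+  new=−  old=⊥  +wl: 1
  step 7. node 6  ⊔preds=+  new=+  old=⊥  +wl: 0,4
  step 8. node 7  ⊔preds=⊤  new=⊤  old=+  +wl: 2,5
  step 9. node 1  ⊔preds=⊤  new=⊤  old=+  +wl: 6
  step 10. node 0  ⊔preds=⊤  new=⊤  stable
  step 11. node 4  ⊔preds=⊤  new=⊤  old=+  +wl: 
  step 12. node 2  ⊔preds=⊤  new=⊤  old=+  +wl: 1
  step 13. node 5  ⊔preds=⊤  new=⊤  old=−  +wl: 
  step 14. node 6  ⊔preds=⊤  new=⊤  old=+  +wl: 0,4
  step 15. node 1  ⊔preds=⊤  new=⊤  stable
  step 16. node 0  ⊔preds=⊤  new=⊤  stable
  step 17. node 4  ⊔preds=⊤  new=⊤  stable

Least fixpoint reached:
  node 0: ⊤
  node 1: ⊤
  node 2: ⊤
  node 3: −
  node 4: ⊤
  node 5: ⊤
  node 6: ⊤
  node 7: ⊤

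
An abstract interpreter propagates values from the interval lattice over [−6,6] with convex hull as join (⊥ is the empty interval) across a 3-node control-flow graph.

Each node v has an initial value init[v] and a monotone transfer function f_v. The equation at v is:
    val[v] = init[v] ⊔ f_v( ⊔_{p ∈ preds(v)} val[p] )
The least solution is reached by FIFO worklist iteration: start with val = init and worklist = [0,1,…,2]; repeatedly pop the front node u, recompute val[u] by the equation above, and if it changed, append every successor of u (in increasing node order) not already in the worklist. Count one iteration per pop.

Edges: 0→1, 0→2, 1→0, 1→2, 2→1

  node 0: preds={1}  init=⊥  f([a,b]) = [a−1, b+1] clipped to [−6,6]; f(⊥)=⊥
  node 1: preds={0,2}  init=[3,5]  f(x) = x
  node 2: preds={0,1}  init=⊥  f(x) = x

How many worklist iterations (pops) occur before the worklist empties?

Worklist (29 pops):
  #1 pop 0: in=[3,5] → [2,6] (was ⊥); enqueue []
  #2 pop 1: in=[2,6] → [2,6] (was [3,5]); enqueue [0]
  #3 pop 2: in=[2,6] → [2,6] (was ⊥); enqueue [1]
  #4 pop 0: in=[2,6] → [1,6] (was [2,6]); enqueue [2]
  #5 pop 1: in=[1,6] → [1,6] (was [2,6]); enqueue [0]
  #6 pop 2: in=[1,6] → [1,6] (was [2,6]); enqueue [1]
  #7 pop 0: in=[1,6] → [0,6] (was [1,6]); enqueue [2]
  #8 pop 1: in=[0,6] → [0,6] (was [1,6]); enqueue [0]
  #9 pop 2: in=[0,6] → [0,6] (was [1,6]); enqueue [1]
  #10 pop 0: in=[0,6] → [-1,6] (was [0,6]); enqueue [2]
  #11 pop 1: in=[-1,6] → [-1,6] (was [0,6]); enqueue [0]
  #12 pop 2: in=[-1,6] → [-1,6] (was [0,6]); enqueue [1]
  #13 pop 0: in=[-1,6] → [-2,6] (was [-1,6]); enqueue [2]
  #14 pop 1: in=[-2,6] → [-2,6] (was [-1,6]); enqueue [0]
  #15 pop 2: in=[-2,6] → [-2,6] (was [-1,6]); enqueue [1]
  #16 pop 0: in=[-2,6] → [-3,6] (was [-2,6]); enqueue [2]
  #17 pop 1: in=[-3,6] → [-3,6] (was [-2,6]); enqueue [0]
  #18 pop 2: in=[-3,6] → [-3,6] (was [-2,6]); enqueue [1]
  #19 pop 0: in=[-3,6] → [-4,6] (was [-3,6]); enqueue [2]
  #20 pop 1: in=[-4,6] → [-4,6] (was [-3,6]); enqueue [0]
  #21 pop 2: in=[-4,6] → [-4,6] (was [-3,6]); enqueue [1]
  #22 pop 0: in=[-4,6] → [-5,6] (was [-4,6]); enqueue [2]
  #23 pop 1: in=[-5,6] → [-5,6] (was [-4,6]); enqueue [0]
  #24 pop 2: in=[-5,6] → [-5,6] (was [-4,6]); enqueue [1]
  #25 pop 0: in=[-5,6] → [-6,6] (was [-5,6]); enqueue [2]
  #26 pop 1: in=[-6,6] → [-6,6] (was [-5,6]); enqueue [0]
  #27 pop 2: in=[-6,6] → [-6,6] (was [-5,6]); enqueue [1]
  #28 pop 0: in=[-6,6] → [-6,6] (no change)
  #29 pop 1: in=[-6,6] → [-6,6] (no change)

Fixpoint:
  val[0] = [-6,6]
  val[1] = [-6,6]
  val[2] = [-6,6]

29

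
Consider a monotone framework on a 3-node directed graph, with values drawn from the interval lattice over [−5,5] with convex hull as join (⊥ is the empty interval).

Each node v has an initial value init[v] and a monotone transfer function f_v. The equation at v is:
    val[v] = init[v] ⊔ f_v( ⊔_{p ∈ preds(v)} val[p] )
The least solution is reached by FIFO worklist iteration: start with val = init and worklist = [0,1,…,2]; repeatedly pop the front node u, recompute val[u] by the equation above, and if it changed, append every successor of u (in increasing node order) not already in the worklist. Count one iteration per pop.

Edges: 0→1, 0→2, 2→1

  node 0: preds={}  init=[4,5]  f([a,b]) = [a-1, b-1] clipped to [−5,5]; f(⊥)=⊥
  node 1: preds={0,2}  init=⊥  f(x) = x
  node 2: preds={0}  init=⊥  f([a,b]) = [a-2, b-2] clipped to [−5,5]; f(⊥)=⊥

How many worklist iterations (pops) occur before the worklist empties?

Worklist (4 pops):
  #1 pop 0: in=⊥ → [4,5] (no change)
  #2 pop 1: in=[4,5] → [4,5] (was ⊥); enqueue []
  #3 pop 2: in=[4,5] → [2,3] (was ⊥); enqueue [1]
  #4 pop 1: in=[2,5] → [2,5] (was [4,5]); enqueue []

Fixpoint:
  val[0] = [4,5]
  val[1] = [2,5]
  val[2] = [2,3]

4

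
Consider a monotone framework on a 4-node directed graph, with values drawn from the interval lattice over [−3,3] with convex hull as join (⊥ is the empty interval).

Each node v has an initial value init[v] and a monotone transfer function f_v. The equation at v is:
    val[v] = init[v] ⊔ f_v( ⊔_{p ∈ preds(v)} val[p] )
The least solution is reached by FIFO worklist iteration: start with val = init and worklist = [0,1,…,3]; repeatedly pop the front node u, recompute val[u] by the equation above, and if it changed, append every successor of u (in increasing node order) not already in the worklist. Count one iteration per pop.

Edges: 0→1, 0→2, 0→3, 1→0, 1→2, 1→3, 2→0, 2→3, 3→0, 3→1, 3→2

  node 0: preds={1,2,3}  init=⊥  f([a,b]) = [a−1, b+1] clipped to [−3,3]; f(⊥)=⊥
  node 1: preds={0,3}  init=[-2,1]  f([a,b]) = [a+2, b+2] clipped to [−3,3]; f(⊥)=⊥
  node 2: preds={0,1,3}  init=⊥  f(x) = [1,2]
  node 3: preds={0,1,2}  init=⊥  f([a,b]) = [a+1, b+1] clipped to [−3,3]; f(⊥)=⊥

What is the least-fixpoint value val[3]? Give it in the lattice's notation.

Iteration log — 8 steps:
  step 1. node 0  ⊔preds=[-2,1]  new=[-3,2]  old=⊥  +wl: 
  step 2. node 1  ⊔preds=[-3,2]  new=[-2,3]  old=[-2,1]  +wl: 0
  step 3. node 2  ⊔preds=[-3,3]  new=[1,2]  old=⊥  +wl: 
  step 4. node 3  ⊔preds=[-3,3]  new=[-2,3]  old=⊥  +wl: 1,2
  step 5. node 0  ⊔preds=[-2,3]  new=[-3,3]  old=[-3,2]  +wl: 3
  step 6. node 1  ⊔preds=[-3,3]  new=[-2,3]  stable
  step 7. node 2  ⊔preds=[-3,3]  new=[1,2]  stable
  step 8. node 3  ⊔preds=[-3,3]  new=[-2,3]  stable

Least fixpoint reached:
  node 0: [-3,3]
  node 1: [-2,3]
  node 2: [1,2]
  node 3: [-2,3]

[-2,3]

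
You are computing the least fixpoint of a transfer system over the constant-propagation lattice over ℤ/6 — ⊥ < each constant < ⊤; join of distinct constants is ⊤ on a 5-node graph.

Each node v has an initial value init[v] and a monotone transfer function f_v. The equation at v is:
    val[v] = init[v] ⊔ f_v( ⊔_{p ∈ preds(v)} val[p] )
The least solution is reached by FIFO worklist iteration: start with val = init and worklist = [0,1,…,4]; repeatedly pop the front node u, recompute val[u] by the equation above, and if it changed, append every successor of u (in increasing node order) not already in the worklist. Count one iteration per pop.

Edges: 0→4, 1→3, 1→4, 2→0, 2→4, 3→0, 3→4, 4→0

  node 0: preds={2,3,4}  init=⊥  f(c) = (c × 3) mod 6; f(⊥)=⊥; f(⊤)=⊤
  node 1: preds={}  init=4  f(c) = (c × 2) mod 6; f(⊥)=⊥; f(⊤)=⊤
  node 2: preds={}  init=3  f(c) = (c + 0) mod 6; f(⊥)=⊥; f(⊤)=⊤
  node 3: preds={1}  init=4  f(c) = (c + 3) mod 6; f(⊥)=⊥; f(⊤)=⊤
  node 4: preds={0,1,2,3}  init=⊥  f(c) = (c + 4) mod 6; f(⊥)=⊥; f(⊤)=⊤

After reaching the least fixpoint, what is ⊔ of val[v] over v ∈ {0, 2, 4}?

Trace (6 dequeues):
  [1] u=0 | in ⊤ | out ⊤ | prev ⊥ | push {}
  [2] u=1 | in ⊥ | out 4 | ==
  [3] u=2 | in ⊥ | out 3 | ==
  [4] u=3 | in 4 | out ⊤ | prev 4 | push {0}
  [5] u=4 | in ⊤ | out ⊤ | prev ⊥ | push {}
  [6] u=0 | in ⊤ | out ⊤ | ==

Converged values:
  [0] ⊤
  [1] 4
  [2] 3
  [3] ⊤
  [4] ⊤

⊤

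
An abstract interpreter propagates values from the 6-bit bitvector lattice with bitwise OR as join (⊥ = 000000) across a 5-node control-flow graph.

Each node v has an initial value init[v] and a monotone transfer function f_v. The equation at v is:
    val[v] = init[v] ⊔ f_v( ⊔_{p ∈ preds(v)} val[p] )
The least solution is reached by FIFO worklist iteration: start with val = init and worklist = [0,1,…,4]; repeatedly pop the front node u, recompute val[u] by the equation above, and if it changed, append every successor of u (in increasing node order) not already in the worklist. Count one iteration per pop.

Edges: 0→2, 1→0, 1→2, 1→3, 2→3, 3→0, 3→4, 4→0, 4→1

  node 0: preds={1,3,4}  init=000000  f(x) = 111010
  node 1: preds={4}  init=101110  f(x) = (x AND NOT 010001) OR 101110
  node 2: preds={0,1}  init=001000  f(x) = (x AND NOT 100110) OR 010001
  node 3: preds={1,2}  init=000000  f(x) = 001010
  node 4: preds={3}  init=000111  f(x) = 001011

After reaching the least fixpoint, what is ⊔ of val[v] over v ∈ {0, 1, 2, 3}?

111111

Trace (7 dequeues):
  [1] u=0 | in 101111 | out 111010 | prev 000000 | push {}
  [2] u=1 | in 000111 | out 101110 | ==
  [3] u=2 | in 111110 | out 011001 | prev 001000 | push {}
  [4] u=3 | in 111111 | out 001010 | prev 000000 | push {0}
  [5] u=4 | in 001010 | out 001111 | prev 000111 | push {1}
  [6] u=0 | in 101111 | out 111010 | ==
  [7] u=1 | in 001111 | out 101110 | ==

Converged values:
  [0] 111010
  [1] 101110
  [2] 011001
  [3] 001010
  [4] 001111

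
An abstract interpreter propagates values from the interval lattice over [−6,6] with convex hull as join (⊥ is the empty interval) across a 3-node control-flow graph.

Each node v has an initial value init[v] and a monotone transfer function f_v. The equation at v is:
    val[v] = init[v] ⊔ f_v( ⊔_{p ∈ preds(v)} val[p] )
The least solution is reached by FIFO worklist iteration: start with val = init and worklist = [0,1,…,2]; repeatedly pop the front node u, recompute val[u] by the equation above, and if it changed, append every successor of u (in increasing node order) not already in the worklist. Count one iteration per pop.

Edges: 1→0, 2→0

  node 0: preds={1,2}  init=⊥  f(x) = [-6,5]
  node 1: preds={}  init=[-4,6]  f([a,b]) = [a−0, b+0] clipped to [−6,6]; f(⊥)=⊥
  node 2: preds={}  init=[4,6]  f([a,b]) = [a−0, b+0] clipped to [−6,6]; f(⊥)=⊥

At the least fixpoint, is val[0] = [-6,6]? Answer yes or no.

no

Iteration log — 3 steps:
  step 1. node 0  ⊔preds=[-4,6]  new=[-6,5]  old=⊥  +wl: 
  step 2. node 1  ⊔preds=⊥  new=[-4,6]  stable
  step 3. node 2  ⊔preds=⊥  new=[4,6]  stable

Least fixpoint reached:
  node 0: [-6,5]
  node 1: [-4,6]
  node 2: [4,6]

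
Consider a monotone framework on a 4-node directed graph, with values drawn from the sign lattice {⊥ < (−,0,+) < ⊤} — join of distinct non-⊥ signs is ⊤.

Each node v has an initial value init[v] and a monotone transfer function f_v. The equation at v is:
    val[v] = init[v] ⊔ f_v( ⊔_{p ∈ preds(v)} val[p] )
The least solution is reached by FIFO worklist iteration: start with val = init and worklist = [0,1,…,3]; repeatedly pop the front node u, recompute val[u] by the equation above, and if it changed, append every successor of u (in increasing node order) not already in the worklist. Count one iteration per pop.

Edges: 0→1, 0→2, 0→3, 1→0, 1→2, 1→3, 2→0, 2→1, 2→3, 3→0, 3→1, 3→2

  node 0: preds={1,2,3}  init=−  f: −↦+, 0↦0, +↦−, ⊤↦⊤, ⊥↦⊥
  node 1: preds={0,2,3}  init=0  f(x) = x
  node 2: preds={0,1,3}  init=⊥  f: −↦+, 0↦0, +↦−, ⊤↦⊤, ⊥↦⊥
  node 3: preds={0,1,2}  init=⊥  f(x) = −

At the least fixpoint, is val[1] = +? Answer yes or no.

no

Worklist (7 pops):
  #1 pop 0: in=0 → ⊤ (was −); enqueue []
  #2 pop 1: in=⊤ → ⊤ (was 0); enqueue [0]
  #3 pop 2: in=⊤ → ⊤ (was ⊥); enqueue [1]
  #4 pop 3: in=⊤ → − (was ⊥); enqueue [2]
  #5 pop 0: in=⊤ → ⊤ (no change)
  #6 pop 1: in=⊤ → ⊤ (no change)
  #7 pop 2: in=⊤ → ⊤ (no change)

Fixpoint:
  val[0] = ⊤
  val[1] = ⊤
  val[2] = ⊤
  val[3] = −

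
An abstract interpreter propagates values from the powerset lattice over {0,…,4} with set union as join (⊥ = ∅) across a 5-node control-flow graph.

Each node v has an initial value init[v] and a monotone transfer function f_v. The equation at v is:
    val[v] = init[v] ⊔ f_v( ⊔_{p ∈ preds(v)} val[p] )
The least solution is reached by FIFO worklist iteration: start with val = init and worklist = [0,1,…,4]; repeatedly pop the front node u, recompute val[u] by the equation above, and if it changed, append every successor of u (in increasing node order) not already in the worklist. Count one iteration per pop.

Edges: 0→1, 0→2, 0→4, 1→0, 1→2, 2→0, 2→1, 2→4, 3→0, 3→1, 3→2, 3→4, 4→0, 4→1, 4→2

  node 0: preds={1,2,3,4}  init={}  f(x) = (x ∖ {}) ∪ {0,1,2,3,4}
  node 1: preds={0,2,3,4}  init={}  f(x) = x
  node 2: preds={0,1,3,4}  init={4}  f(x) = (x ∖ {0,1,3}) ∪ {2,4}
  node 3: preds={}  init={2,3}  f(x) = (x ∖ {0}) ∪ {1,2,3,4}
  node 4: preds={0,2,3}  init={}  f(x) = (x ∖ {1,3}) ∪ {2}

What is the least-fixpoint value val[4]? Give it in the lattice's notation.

{0,2,4}

Iteration log — 8 steps:
  step 1. node 0  ⊔preds={2,3,4}  new={0,1,2,3,4}  old={}  +wl: 
  step 2. node 1  ⊔preds={0,1,2,3,4}  new={0,1,2,3,4}  old={}  +wl: 0
  step 3. node 2  ⊔preds={0,1,2,3,4}  new={2,4}  old={4}  +wl: 1
  step 4. node 3  ⊔preds={}  new={1,2,3,4}  old={2,3}  +wl: 2
  step 5. node 4  ⊔preds={0,1,2,3,4}  new={0,2,4}  old={}  +wl: 
  step 6. node 0  ⊔preds={0,1,2,3,4}  new={0,1,2,3,4}  stable
  step 7. node 1  ⊔preds={0,1,2,3,4}  new={0,1,2,3,4}  stable
  step 8. node 2  ⊔preds={0,1,2,3,4}  new={2,4}  stable

Least fixpoint reached:
  node 0: {0,1,2,3,4}
  node 1: {0,1,2,3,4}
  node 2: {2,4}
  node 3: {1,2,3,4}
  node 4: {0,2,4}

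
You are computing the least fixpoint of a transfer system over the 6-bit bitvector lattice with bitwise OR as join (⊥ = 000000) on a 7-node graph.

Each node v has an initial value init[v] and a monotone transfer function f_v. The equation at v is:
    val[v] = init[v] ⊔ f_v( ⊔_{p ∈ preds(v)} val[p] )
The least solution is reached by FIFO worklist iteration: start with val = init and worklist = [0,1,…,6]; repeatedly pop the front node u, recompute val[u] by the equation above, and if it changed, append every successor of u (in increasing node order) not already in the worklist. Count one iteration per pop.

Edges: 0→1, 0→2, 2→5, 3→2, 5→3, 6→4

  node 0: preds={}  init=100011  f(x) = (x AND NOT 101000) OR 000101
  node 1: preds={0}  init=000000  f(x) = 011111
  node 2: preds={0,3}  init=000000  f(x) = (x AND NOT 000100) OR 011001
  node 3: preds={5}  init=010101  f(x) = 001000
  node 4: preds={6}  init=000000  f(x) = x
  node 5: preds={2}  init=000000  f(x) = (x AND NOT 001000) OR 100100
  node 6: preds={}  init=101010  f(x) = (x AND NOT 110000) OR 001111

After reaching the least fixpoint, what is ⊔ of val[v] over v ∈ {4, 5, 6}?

111111

Worklist (10 pops):
  #1 pop 0: in=000000 → 100111 (was 100011); enqueue []
  #2 pop 1: in=100111 → 011111 (was 000000); enqueue []
  #3 pop 2: in=110111 → 111011 (was 000000); enqueue []
  #4 pop 3: in=000000 → 011101 (was 010101); enqueue [2]
  #5 pop 4: in=101010 → 101010 (was 000000); enqueue []
  #6 pop 5: in=111011 → 110111 (was 000000); enqueue [3]
  #7 pop 6: in=000000 → 101111 (was 101010); enqueue [4]
  #8 pop 2: in=111111 → 111011 (no change)
  #9 pop 3: in=110111 → 011101 (no change)
  #10 pop 4: in=101111 → 101111 (was 101010); enqueue []

Fixpoint:
  val[0] = 100111
  val[1] = 011111
  val[2] = 111011
  val[3] = 011101
  val[4] = 101111
  val[5] = 110111
  val[6] = 101111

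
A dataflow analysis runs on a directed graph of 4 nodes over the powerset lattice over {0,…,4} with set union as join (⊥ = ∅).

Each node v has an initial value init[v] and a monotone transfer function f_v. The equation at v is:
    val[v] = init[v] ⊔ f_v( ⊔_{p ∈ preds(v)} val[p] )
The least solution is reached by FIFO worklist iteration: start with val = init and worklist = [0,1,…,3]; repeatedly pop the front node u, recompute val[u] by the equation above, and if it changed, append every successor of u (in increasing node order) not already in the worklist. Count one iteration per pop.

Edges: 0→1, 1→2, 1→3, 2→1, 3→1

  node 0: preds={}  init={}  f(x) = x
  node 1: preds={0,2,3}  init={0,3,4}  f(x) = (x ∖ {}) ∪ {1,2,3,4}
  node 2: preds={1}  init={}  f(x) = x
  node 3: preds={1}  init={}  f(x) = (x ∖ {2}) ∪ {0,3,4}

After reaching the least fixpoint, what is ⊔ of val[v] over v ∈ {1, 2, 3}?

Iteration log — 5 steps:
  step 1. node 0  ⊔preds={}  new={}  stable
  step 2. node 1  ⊔preds={}  new={0,1,2,3,4}  old={0,3,4}  +wl: 
  step 3. node 2  ⊔preds={0,1,2,3,4}  new={0,1,2,3,4}  old={}  +wl: 1
  step 4. node 3  ⊔preds={0,1,2,3,4}  new={0,1,3,4}  old={}  +wl: 
  step 5. node 1  ⊔preds={0,1,2,3,4}  new={0,1,2,3,4}  stable

Least fixpoint reached:
  node 0: {}
  node 1: {0,1,2,3,4}
  node 2: {0,1,2,3,4}
  node 3: {0,1,3,4}

{0,1,2,3,4}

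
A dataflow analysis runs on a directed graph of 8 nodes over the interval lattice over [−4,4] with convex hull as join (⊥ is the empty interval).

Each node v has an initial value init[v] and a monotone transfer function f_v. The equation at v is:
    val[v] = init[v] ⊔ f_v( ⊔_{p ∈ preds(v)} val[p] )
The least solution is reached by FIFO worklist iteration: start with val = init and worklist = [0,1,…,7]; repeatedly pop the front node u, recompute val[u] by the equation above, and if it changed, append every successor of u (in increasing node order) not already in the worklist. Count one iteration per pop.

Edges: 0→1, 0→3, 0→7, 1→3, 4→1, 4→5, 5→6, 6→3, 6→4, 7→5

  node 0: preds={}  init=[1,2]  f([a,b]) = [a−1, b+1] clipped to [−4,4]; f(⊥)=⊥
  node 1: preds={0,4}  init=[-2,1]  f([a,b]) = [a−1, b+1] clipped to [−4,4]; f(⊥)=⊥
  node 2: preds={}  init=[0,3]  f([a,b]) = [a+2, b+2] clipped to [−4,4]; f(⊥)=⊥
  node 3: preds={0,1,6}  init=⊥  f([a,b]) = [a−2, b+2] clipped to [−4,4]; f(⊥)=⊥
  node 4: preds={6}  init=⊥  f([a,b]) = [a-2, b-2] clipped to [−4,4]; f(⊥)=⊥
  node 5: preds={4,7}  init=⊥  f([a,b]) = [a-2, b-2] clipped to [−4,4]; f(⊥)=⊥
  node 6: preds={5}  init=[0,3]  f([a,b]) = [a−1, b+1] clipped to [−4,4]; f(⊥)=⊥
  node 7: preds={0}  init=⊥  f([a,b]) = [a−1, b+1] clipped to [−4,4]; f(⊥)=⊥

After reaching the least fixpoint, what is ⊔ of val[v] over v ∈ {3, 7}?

Trace (15 dequeues):
  [1] u=0 | in ⊥ | out [1,2] | ==
  [2] u=1 | in [1,2] | out [-2,3] | prev [-2,1] | push {}
  [3] u=2 | in ⊥ | out [0,3] | ==
  [4] u=3 | in [-2,3] | out [-4,4] | prev ⊥ | push {}
  [5] u=4 | in [0,3] | out [-2,1] | prev ⊥ | push {1}
  [6] u=5 | in [-2,1] | out [-4,-1] | prev ⊥ | push {}
  [7] u=6 | in [-4,-1] | out [-4,3] | prev [0,3] | push {3,4}
  [8] u=7 | in [1,2] | out [0,3] | prev ⊥ | push {5}
  [9] u=1 | in [-2,2] | out [-3,3] | prev [-2,3] | push {}
  [10] u=3 | in [-4,3] | out [-4,4] | ==
  [11] u=4 | in [-4,3] | out [-4,1] | prev [-2,1] | push {1}
  [12] u=5 | in [-4,3] | out [-4,1] | prev [-4,-1] | push {6}
  [13] u=1 | in [-4,2] | out [-4,3] | prev [-3,3] | push {3}
  [14] u=6 | in [-4,1] | out [-4,3] | ==
  [15] u=3 | in [-4,3] | out [-4,4] | ==

Converged values:
  [0] [1,2]
  [1] [-4,3]
  [2] [0,3]
  [3] [-4,4]
  [4] [-4,1]
  [5] [-4,1]
  [6] [-4,3]
  [7] [0,3]

[-4,4]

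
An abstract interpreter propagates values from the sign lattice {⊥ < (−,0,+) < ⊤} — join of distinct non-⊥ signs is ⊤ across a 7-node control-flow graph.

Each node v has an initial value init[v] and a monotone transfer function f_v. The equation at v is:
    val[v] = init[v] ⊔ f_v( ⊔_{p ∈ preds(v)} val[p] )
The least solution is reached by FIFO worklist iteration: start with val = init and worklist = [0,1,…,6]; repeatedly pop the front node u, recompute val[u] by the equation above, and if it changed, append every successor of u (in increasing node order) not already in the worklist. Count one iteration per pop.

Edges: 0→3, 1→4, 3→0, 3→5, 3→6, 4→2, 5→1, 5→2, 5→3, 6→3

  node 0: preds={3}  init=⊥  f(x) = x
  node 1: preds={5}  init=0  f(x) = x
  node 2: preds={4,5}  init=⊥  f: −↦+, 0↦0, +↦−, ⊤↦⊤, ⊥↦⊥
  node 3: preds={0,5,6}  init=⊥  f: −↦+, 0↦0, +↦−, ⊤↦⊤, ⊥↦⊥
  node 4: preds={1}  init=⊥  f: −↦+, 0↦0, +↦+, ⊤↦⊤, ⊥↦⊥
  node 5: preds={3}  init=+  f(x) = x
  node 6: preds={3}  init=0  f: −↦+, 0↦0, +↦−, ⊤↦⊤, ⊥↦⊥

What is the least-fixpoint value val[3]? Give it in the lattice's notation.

Trace (11 dequeues):
  [1] u=0 | in ⊥ | out ⊥ | ==
  [2] u=1 | in + | out ⊤ | prev 0 | push {}
  [3] u=2 | in + | out − | prev ⊥ | push {}
  [4] u=3 | in ⊤ | out ⊤ | prev ⊥ | push {0}
  [5] u=4 | in ⊤ | out ⊤ | prev ⊥ | push {2}
  [6] u=5 | in ⊤ | out ⊤ | prev + | push {1,3}
  [7] u=6 | in ⊤ | out ⊤ | prev 0 | push {}
  [8] u=0 | in ⊤ | out ⊤ | prev ⊥ | push {}
  [9] u=2 | in ⊤ | out ⊤ | prev − | push {}
  [10] u=1 | in ⊤ | out ⊤ | ==
  [11] u=3 | in ⊤ | out ⊤ | ==

Converged values:
  [0] ⊤
  [1] ⊤
  [2] ⊤
  [3] ⊤
  [4] ⊤
  [5] ⊤
  [6] ⊤

⊤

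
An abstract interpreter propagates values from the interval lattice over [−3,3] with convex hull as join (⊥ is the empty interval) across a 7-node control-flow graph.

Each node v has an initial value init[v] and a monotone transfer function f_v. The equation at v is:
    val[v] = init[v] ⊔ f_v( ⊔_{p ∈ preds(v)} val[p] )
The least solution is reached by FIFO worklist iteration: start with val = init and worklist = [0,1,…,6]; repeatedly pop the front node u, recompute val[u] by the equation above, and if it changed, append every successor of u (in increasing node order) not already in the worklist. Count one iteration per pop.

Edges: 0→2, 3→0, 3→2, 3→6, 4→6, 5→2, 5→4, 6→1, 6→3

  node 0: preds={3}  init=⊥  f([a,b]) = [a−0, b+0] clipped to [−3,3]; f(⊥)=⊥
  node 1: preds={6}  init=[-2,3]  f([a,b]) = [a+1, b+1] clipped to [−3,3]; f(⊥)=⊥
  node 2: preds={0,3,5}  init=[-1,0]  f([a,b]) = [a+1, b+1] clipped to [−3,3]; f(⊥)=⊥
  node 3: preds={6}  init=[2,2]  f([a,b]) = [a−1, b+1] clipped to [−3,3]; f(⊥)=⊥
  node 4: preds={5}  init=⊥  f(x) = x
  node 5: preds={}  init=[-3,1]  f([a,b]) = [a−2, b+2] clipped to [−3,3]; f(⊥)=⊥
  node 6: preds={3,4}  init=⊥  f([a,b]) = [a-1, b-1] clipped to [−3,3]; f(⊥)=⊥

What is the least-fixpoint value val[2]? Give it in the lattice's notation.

Worklist (12 pops):
  #1 pop 0: in=[2,2] → [2,2] (was ⊥); enqueue []
  #2 pop 1: in=⊥ → [-2,3] (no change)
  #3 pop 2: in=[-3,2] → [-2,3] (was [-1,0]); enqueue []
  #4 pop 3: in=⊥ → [2,2] (no change)
  #5 pop 4: in=[-3,1] → [-3,1] (was ⊥); enqueue []
  #6 pop 5: in=⊥ → [-3,1] (no change)
  #7 pop 6: in=[-3,2] → [-3,1] (was ⊥); enqueue [1,3]
  #8 pop 1: in=[-3,1] → [-2,3] (no change)
  #9 pop 3: in=[-3,1] → [-3,2] (was [2,2]); enqueue [0,2,6]
  #10 pop 0: in=[-3,2] → [-3,2] (was [2,2]); enqueue []
  #11 pop 2: in=[-3,2] → [-2,3] (no change)
  #12 pop 6: in=[-3,2] → [-3,1] (no change)

Fixpoint:
  val[0] = [-3,2]
  val[1] = [-2,3]
  val[2] = [-2,3]
  val[3] = [-3,2]
  val[4] = [-3,1]
  val[5] = [-3,1]
  val[6] = [-3,1]

[-2,3]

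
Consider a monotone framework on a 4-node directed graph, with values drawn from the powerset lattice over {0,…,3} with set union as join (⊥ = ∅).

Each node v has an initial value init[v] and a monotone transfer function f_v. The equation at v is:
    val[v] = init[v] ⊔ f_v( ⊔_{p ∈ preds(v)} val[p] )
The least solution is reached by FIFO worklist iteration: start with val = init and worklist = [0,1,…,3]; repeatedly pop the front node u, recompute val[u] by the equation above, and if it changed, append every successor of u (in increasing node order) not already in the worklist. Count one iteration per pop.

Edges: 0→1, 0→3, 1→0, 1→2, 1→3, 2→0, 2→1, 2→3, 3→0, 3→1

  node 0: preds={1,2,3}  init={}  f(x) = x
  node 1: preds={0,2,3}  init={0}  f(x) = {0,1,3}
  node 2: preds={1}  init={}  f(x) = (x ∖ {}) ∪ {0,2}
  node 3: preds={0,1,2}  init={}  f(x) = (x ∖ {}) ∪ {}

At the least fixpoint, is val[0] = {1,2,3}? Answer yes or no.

Iteration log — 7 steps:
  step 1. node 0  ⊔preds={0}  new={0}  old={}  +wl: 
  step 2. node 1  ⊔preds={0}  new={0,1,3}  old={0}  +wl: 0
  step 3. node 2  ⊔preds={0,1,3}  new={0,1,2,3}  old={}  +wl: 1
  step 4. node 3  ⊔preds={0,1,2,3}  new={0,1,2,3}  old={}  +wl: 
  step 5. node 0  ⊔preds={0,1,2,3}  new={0,1,2,3}  old={0}  +wl: 3
  step 6. node 1  ⊔preds={0,1,2,3}  new={0,1,3}  stable
  step 7. node 3  ⊔preds={0,1,2,3}  new={0,1,2,3}  stable

Least fixpoint reached:
  node 0: {0,1,2,3}
  node 1: {0,1,3}
  node 2: {0,1,2,3}
  node 3: {0,1,2,3}

no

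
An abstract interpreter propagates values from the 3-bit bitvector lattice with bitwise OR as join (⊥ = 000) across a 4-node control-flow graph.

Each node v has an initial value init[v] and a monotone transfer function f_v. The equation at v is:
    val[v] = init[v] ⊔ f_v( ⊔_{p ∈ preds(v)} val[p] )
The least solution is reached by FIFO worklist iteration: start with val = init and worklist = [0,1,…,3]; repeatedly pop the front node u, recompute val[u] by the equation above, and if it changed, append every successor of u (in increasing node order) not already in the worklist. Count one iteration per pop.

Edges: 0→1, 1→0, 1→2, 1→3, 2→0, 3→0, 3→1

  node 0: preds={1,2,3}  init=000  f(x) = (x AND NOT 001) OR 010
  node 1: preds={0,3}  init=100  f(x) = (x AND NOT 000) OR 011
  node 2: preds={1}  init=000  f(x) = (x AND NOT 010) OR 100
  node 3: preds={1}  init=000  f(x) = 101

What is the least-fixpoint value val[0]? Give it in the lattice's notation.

110

Worklist (6 pops):
  #1 pop 0: in=100 → 110 (was 000); enqueue []
  #2 pop 1: in=110 → 111 (was 100); enqueue [0]
  #3 pop 2: in=111 → 101 (was 000); enqueue []
  #4 pop 3: in=111 → 101 (was 000); enqueue [1]
  #5 pop 0: in=111 → 110 (no change)
  #6 pop 1: in=111 → 111 (no change)

Fixpoint:
  val[0] = 110
  val[1] = 111
  val[2] = 101
  val[3] = 101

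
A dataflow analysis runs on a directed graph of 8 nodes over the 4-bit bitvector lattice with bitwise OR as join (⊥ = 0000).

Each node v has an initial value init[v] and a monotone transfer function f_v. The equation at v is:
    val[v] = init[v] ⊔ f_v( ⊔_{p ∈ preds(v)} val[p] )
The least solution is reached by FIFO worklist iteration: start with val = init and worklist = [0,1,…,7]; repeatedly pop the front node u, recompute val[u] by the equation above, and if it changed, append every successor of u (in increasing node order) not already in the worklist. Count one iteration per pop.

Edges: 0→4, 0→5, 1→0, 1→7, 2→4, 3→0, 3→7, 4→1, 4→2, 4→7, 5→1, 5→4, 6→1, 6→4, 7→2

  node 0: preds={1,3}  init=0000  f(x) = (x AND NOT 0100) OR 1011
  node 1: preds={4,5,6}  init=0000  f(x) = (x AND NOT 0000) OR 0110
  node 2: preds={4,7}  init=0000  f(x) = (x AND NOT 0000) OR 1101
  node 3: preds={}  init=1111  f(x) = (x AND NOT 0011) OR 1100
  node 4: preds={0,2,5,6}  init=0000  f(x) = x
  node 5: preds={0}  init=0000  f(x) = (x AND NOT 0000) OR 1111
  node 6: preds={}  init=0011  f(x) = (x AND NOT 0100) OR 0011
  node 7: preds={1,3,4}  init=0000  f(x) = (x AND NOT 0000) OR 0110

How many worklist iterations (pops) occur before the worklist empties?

Trace (14 dequeues):
  [1] u=0 | in 1111 | out 1011 | prev 0000 | push {}
  [2] u=1 | in 0011 | out 0111 | prev 0000 | push {0}
  [3] u=2 | in 0000 | out 1101 | prev 0000 | push {}
  [4] u=3 | in 0000 | out 1111 | ==
  [5] u=4 | in 1111 | out 1111 | prev 0000 | push {1,2}
  [6] u=5 | in 1011 | out 1111 | prev 0000 | push {4}
  [7] u=6 | in 0000 | out 0011 | ==
  [8] u=7 | in 1111 | out 1111 | prev 0000 | push {}
  [9] u=0 | in 1111 | out 1011 | ==
  [10] u=1 | in 1111 | out 1111 | prev 0111 | push {0,7}
  [11] u=2 | in 1111 | out 1111 | prev 1101 | push {}
  [12] u=4 | in 1111 | out 1111 | ==
  [13] u=0 | in 1111 | out 1011 | ==
  [14] u=7 | in 1111 | out 1111 | ==

Converged values:
  [0] 1011
  [1] 1111
  [2] 1111
  [3] 1111
  [4] 1111
  [5] 1111
  [6] 0011
  [7] 1111

14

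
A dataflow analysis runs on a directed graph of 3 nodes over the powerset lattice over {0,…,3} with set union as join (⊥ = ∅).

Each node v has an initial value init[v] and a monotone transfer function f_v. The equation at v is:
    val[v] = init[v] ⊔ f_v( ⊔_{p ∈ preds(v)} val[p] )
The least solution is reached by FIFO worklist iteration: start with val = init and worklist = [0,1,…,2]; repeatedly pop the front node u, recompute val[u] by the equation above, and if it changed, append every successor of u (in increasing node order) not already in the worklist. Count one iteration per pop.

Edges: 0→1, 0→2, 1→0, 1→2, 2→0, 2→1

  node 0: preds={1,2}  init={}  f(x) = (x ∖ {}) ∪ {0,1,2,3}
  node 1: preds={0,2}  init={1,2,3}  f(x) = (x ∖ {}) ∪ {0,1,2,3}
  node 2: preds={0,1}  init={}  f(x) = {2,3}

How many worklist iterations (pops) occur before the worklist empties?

5

Iteration log — 5 steps:
  step 1. node 0  ⊔preds={1,2,3}  new={0,1,2,3}  old={}  +wl: 
  step 2. node 1  ⊔preds={0,1,2,3}  new={0,1,2,3}  old={1,2,3}  +wl: 0
  step 3. node 2  ⊔preds={0,1,2,3}  new={2,3}  old={}  +wl: 1
  step 4. node 0  ⊔preds={0,1,2,3}  new={0,1,2,3}  stable
  step 5. node 1  ⊔preds={0,1,2,3}  new={0,1,2,3}  stable

Least fixpoint reached:
  node 0: {0,1,2,3}
  node 1: {0,1,2,3}
  node 2: {2,3}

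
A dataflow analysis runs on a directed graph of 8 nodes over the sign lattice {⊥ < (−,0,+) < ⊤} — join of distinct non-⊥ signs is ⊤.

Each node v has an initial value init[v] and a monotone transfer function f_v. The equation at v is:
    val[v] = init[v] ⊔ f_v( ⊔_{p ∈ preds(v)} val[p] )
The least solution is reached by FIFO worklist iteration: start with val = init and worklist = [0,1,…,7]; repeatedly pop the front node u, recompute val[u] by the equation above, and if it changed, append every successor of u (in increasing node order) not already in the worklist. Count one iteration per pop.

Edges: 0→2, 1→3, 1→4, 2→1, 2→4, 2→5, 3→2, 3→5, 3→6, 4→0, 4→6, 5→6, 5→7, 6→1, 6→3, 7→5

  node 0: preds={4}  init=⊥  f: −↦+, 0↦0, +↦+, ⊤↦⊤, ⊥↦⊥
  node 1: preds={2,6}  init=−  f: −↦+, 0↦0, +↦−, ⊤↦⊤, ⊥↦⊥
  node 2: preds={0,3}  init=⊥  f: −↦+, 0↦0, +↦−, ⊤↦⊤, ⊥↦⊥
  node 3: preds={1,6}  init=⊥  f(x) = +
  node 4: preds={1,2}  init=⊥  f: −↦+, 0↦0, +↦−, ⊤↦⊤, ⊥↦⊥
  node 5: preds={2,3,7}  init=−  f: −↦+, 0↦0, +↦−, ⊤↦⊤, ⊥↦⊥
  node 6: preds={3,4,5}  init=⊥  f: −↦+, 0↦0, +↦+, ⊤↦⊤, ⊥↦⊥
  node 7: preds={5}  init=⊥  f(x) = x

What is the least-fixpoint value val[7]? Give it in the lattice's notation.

⊤

Iteration log — 23 steps:
  step 1. node 0  ⊔preds=⊥  new=⊥  stable
  step 2. node 1  ⊔preds=⊥  new=−  stable
  step 3. node 2  ⊔preds=⊥  new=⊥  stable
  step 4. node 3  ⊔preds=−  new=+  old=⊥  +wl: 2
  step 5. node 4  ⊔preds=−  new=+  old=⊥  +wl: 0
  step 6. node 5  ⊔preds=+  new=−  stable
  step 7. node 6  ⊔preds=⊤  new=⊤  old=⊥  +wl: 1,3
  step 8. node 7  ⊔preds=−  new=−  old=⊥  +wl: 5
  step 9. node 2  ⊔preds=+  new=−  old=⊥  +wl: 4
  step 10. node 0  ⊔preds=+  new=+  old=⊥  +wl: 2
  step 11. node 1  ⊔preds=⊤  new=⊤  old=−  +wl: 
  step 12. node 3  ⊔preds=⊤  new=+  stable
  step 13. node 5  ⊔preds=⊤  new=⊤  old=−  +wl: 6,7
  step 14. node 4  ⊔preds=⊤  new=⊤  old=+  +wl: 0
  step 15. node 2  ⊔preds=+  new=−  stable
  step 16. node 6  ⊔preds=⊤  new=⊤  stable
  step 17. node 7  ⊔preds=⊤  new=⊤  old=−  +wl: 5
  step 18. node 0  ⊔preds=⊤  new=⊤  old=+  +wl: 2
  step 19. node 5  ⊔preds=⊤  new=⊤  stable
  step 20. node 2  ⊔preds=⊤  new=⊤  old=−  +wl: 1,4,5
  step 21. node 1  ⊔preds=⊤  new=⊤  stable
  step 22. node 4  ⊔preds=⊤  new=⊤  stable
  step 23. node 5  ⊔preds=⊤  new=⊤  stable

Least fixpoint reached:
  node 0: ⊤
  node 1: ⊤
  node 2: ⊤
  node 3: +
  node 4: ⊤
  node 5: ⊤
  node 6: ⊤
  node 7: ⊤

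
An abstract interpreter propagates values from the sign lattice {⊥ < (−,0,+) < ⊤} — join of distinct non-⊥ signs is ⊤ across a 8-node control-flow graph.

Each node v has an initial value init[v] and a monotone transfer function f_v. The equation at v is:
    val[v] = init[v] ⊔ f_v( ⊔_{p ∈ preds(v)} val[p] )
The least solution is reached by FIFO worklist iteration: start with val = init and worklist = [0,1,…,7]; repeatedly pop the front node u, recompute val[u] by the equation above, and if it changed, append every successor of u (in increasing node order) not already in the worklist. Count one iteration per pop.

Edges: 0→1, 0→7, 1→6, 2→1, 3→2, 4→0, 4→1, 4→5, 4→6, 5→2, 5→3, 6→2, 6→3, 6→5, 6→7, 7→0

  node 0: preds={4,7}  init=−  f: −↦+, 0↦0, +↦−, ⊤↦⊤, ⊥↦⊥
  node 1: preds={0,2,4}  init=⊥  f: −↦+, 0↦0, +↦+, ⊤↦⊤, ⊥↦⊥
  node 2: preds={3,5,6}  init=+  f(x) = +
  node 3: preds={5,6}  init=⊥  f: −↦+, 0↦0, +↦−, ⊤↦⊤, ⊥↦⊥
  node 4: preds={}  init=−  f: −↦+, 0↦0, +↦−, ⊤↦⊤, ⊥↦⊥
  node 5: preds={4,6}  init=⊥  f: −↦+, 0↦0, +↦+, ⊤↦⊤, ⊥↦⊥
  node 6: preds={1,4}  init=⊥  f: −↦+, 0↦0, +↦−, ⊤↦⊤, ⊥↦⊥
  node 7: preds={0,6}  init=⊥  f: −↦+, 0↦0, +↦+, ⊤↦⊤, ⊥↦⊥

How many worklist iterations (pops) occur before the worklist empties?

14

Trace (14 dequeues):
  [1] u=0 | in − | out ⊤ | prev − | push {}
  [2] u=1 | in ⊤ | out ⊤ | prev ⊥ | push {}
  [3] u=2 | in ⊥ | out + | ==
  [4] u=3 | in ⊥ | out ⊥ | ==
  [5] u=4 | in ⊥ | out − | ==
  [6] u=5 | in − | out + | prev ⊥ | push {2,3}
  [7] u=6 | in ⊤ | out ⊤ | prev ⊥ | push {5}
  [8] u=7 | in ⊤ | out ⊤ | prev ⊥ | push {0}
  [9] u=2 | in ⊤ | out + | ==
  [10] u=3 | in ⊤ | out ⊤ | prev ⊥ | push {2}
  [11] u=5 | in ⊤ | out ⊤ | prev + | push {3}
  [12] u=0 | in ⊤ | out ⊤ | ==
  [13] u=2 | in ⊤ | out + | ==
  [14] u=3 | in ⊤ | out ⊤ | ==

Converged values:
  [0] ⊤
  [1] ⊤
  [2] +
  [3] ⊤
  [4] −
  [5] ⊤
  [6] ⊤
  [7] ⊤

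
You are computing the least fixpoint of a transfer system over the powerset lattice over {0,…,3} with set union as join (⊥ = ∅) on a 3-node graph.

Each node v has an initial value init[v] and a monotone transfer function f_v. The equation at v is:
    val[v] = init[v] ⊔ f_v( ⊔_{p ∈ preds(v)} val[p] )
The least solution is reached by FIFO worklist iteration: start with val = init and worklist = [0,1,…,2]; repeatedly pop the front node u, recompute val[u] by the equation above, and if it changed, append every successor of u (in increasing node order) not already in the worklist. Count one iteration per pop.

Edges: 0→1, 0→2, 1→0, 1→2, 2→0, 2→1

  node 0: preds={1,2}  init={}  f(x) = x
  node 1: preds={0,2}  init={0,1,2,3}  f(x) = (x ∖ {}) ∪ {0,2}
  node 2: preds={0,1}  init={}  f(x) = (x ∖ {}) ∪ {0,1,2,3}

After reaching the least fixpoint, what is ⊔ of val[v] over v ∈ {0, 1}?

Trace (5 dequeues):
  [1] u=0 | in {0,1,2,3} | out {0,1,2,3} | prev {} | push {}
  [2] u=1 | in {0,1,2,3} | out {0,1,2,3} | ==
  [3] u=2 | in {0,1,2,3} | out {0,1,2,3} | prev {} | push {0,1}
  [4] u=0 | in {0,1,2,3} | out {0,1,2,3} | ==
  [5] u=1 | in {0,1,2,3} | out {0,1,2,3} | ==

Converged values:
  [0] {0,1,2,3}
  [1] {0,1,2,3}
  [2] {0,1,2,3}

{0,1,2,3}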